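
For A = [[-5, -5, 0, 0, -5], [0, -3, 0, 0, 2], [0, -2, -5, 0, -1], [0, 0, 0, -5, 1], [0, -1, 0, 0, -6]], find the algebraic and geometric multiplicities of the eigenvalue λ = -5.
The characteristic polynomial is (x + 4)(x + 5)^4, so the factor x + 5 appears with exponent 4: the algebraic multiplicity is 4.

rank(A + 5I) = 2, so the eigenspace has dimension 5 - 2 = 3: the geometric multiplicity is 3.

Since 3 < 4, A is not diagonalizable.

algebraic multiplicity 4, geometric multiplicity 3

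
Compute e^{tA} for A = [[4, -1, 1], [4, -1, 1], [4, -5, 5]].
A has Jordan form J = [[0, 0, 0], [0, 4, 1], [0, 0, 4]] with A = PJP^{-1}, so e^{tA} = P e^{tJ} P^{-1}.

For a Jordan block J_k(λ), e^{tJ_k(λ)} = e^{λt} · (I + tN + t^2 N^2/2! + ... + t^{k-1} N^{k-1}/(k-1)!) where N is the nilpotent superdiagonal part.

Assembling the blocks and conjugating back gives the entries of e^{tA} as shown above.

e^{tA} = [[e^{4*t}, -t*e^{4*t}, t*e^{4*t}], [e^{4*t} - 1, -t*e^{4*t} + 1, t*e^{4*t}], [e^{4*t} - 1, -t*e^{4*t} - e^{4*t} + 1, (t + 1)*e^{4*t}]]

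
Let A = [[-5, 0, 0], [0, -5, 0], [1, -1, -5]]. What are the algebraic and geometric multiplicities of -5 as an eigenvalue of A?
The characteristic polynomial is (x + 5)^3, so the factor x + 5 appears with exponent 3: the algebraic multiplicity is 3.

rank(A + 5I) = 1, so the eigenspace has dimension 3 - 1 = 2: the geometric multiplicity is 2.

Since 2 < 3, A is not diagonalizable.

algebraic multiplicity 3, geometric multiplicity 2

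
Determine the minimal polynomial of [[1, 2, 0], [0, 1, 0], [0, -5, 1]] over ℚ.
m_A(x) = (x - 1)^2

The characteristic polynomial factors as (x - 1)^3. The minimal polynomial is ∏(x - λ)^{k_λ} where k_λ is the size of the largest Jordan block at λ.

For λ = 1: rank(A - I) = 1, and the largest Jordan block has size 2 (the smallest k with rank((A - I)^k) = rank((A - I)^(k+1))).

So m_A(x) = (x - 1)^2.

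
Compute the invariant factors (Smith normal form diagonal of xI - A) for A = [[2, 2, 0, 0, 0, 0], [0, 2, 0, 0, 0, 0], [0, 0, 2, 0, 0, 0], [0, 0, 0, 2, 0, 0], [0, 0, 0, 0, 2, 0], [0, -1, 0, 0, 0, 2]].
The Jordan structure of A has elementary divisors (x - 2)^2, (x - 2), (x - 2), (x - 2), (x - 2). Arranging the block sizes at each eigenvalue in decreasing order and taking row products gives the invariant factors.

Invariant factors (smallest first, each dividing the next): x - 2, x - 2, x - 2, x - 2, (x - 2)^2.

Check: the last factor (x - 2)^2 is the minimal polynomial, and the product (x - 2)^6 is the characteristic polynomial.

x - 2, x - 2, x - 2, x - 2, (x - 2)^2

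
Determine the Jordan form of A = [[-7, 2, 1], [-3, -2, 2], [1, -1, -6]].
The characteristic polynomial is det(xI - A) = (x + 5)^3, so the eigenvalues are -5 (algebraic multiplicity 3).

For λ = -5: rank(A + 5I) = 2, rank((A + 5I)^2) = 1, rank((A + 5I)^3) = 0. The eigenspace has dimension 3 - 2 = 1, so there is 1 Jordan block; the rank sequence gives block sizes [3].

Assembling the blocks gives the Jordan form J above.

J = [[-5, 1, 0], [0, -5, 1], [0, 0, -5]]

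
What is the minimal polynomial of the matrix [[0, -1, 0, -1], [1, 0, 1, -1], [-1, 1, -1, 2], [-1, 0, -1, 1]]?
m_A(x) = x^2

The characteristic polynomial factors as x^4. The minimal polynomial is ∏(x - λ)^{k_λ} where k_λ is the size of the largest Jordan block at λ.

For λ = 0: rank(A) = 2, and the largest Jordan block has size 2 (the smallest k with rank(A^k) = rank(A^(k+1))).

So m_A(x) = x^2.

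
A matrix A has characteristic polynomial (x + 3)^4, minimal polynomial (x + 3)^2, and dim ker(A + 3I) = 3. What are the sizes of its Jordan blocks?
λ = -3: algebraic multiplicity 4 (exponent in χ_A), largest block size 2 (exponent in m_A), 3 blocks (geometric multiplicity). These force block sizes [2, 1, 1].

Jordan blocks: (-3, 2), (-3, 1), (-3, 1)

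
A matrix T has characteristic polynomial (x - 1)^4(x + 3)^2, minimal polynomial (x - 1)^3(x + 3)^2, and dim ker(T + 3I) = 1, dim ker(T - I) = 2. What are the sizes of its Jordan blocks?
Jordan blocks: (-3, 2), (1, 3), (1, 1)

λ = -3: algebraic multiplicity 2 (exponent in χ_T), largest block size 2 (exponent in m_T), 1 block (geometric multiplicity). This forces block sizes [2].
λ = 1: algebraic multiplicity 4 (exponent in χ_T), largest block size 3 (exponent in m_T), 2 blocks (geometric multiplicity). These force block sizes [3, 1].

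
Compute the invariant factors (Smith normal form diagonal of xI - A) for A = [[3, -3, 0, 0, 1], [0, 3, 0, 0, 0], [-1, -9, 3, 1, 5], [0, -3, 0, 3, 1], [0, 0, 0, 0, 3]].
The Jordan structure of A has elementary divisors (x - 3)^2, (x - 3)^2, (x - 3). Arranging the block sizes at each eigenvalue in decreasing order and taking row products gives the invariant factors.

Invariant factors (smallest first, each dividing the next): x - 3, (x - 3)^2, (x - 3)^2.

Check: the last factor (x - 3)^2 is the minimal polynomial, and the product (x - 3)^5 is the characteristic polynomial.

x - 3, (x - 3)^2, (x - 3)^2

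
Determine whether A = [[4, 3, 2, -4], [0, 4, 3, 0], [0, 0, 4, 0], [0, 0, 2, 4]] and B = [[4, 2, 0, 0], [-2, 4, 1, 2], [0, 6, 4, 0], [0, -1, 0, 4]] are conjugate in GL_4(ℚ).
Yes.

Two matrices over a field are similar if and only if they have the same invariant factors.

Both A and B have characteristic polynomial (x - 4)^4 and minimal polynomial (x - 4)^3. Computing further, both have invariant factors x - 4, (x - 4)^3. Hence A and B are similar.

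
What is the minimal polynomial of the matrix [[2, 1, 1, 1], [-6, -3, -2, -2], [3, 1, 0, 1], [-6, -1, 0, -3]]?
m_A(x) = (x + 1)^3

The characteristic polynomial factors as (x + 1)^4. The minimal polynomial is ∏(x - λ)^{k_λ} where k_λ is the size of the largest Jordan block at λ.

For λ = -1: rank(A + I) = 2, and the largest Jordan block has size 3 (the smallest k with rank((A + I)^k) = rank((A + I)^(k+1))).

So m_A(x) = (x + 1)^3.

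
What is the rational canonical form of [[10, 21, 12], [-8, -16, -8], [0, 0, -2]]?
R = [[-2, 0, 0], [0, 0, -8], [0, 1, -6]]

The invariant factors of A (the non-unit diagonal entries of the Smith normal form of xI - A over ℚ[x]) are x + 2, (x + 2)(x + 4), each dividing the next. The characteristic polynomial is their product, (x + 2)^2(x + 4).

The rational canonical form is the block-diagonal matrix of companion matrices C(f_i):
R = [[-2, 0, 0], [0, 0, -8], [0, 1, -6]].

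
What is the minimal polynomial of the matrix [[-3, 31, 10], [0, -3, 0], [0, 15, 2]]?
m_A(x) = (x - 2)(x + 3)^2

The characteristic polynomial factors as (x - 2)(x + 3)^2. The minimal polynomial is ∏(x - λ)^{k_λ} where k_λ is the size of the largest Jordan block at λ.

For λ = -3: rank(A + 3I) = 2, and the largest Jordan block has size 2 (the smallest k with rank((A + 3I)^k) = rank((A + 3I)^(k+1))).
For λ = 2: rank(A - 2I) = 2, and the largest Jordan block has size 1 (the smallest k with rank((A - 2I)^k) = rank((A - 2I)^(k+1))).

So m_A(x) = (x - 2)(x + 3)^2.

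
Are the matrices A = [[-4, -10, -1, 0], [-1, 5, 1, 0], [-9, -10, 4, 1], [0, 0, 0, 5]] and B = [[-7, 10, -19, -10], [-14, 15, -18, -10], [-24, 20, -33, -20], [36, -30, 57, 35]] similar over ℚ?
No.

Both have characteristic polynomial (x - 5)^3(x + 5), but the minimal polynomial of A is (x - 5)^3(x + 5) while the minimal polynomial of B is (x - 5)^2(x + 5). The minimal polynomial is a similarity invariant, so A and B are not similar.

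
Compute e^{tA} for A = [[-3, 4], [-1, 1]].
e^{tA} = [[(1 - 2*t)*e^{-t}, 4*t*e^{-t}], [-t*e^{-t}, (2*t + 1)*e^{-t}]]

A has Jordan form J = [[-1, 1], [0, -1]] with A = PJP^{-1}, so e^{tA} = P e^{tJ} P^{-1}.

For a Jordan block J_k(λ), e^{tJ_k(λ)} = e^{λt} · (I + tN + t^2 N^2/2! + ... + t^{k-1} N^{k-1}/(k-1)!) where N is the nilpotent superdiagonal part.

Assembling the blocks and conjugating back gives the entries of e^{tA} as shown above.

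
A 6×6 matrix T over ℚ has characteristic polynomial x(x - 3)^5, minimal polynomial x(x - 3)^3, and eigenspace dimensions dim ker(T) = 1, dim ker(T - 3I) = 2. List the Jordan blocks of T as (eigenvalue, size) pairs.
λ = 0: algebraic multiplicity 1 (exponent in χ_T), largest block size 1 (exponent in m_T), 1 block (geometric multiplicity). This forces block sizes [1].
λ = 3: algebraic multiplicity 5 (exponent in χ_T), largest block size 3 (exponent in m_T), 2 blocks (geometric multiplicity). These force block sizes [3, 2].

Jordan blocks: (0, 1), (3, 3), (3, 2)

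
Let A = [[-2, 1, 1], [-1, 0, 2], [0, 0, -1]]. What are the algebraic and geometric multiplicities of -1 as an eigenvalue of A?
The characteristic polynomial is (x + 1)^3, so the factor x + 1 appears with exponent 3: the algebraic multiplicity is 3.

rank(A + I) = 2, so the eigenspace has dimension 3 - 2 = 1: the geometric multiplicity is 1.

Since 1 < 3, A is not diagonalizable.

algebraic multiplicity 3, geometric multiplicity 1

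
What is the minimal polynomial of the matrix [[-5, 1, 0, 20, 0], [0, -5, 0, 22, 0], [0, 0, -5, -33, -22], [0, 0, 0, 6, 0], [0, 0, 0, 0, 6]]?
The characteristic polynomial factors as (x - 6)^2(x + 5)^3. The minimal polynomial is ∏(x - λ)^{k_λ} where k_λ is the size of the largest Jordan block at λ.

For λ = -5: rank(A + 5I) = 3, and the largest Jordan block has size 2 (the smallest k with rank((A + 5I)^k) = rank((A + 5I)^(k+1))).
For λ = 6: rank(A - 6I) = 3, and the largest Jordan block has size 1 (the smallest k with rank((A - 6I)^k) = rank((A - 6I)^(k+1))).

So m_A(x) = (x - 6)(x + 5)^2.

m_A(x) = (x - 6)(x + 5)^2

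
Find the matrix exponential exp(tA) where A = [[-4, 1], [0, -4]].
e^{tA} = [[e^{-4*t}, t*e^{-4*t}], [0, e^{-4*t}]]

A has Jordan form J = [[-4, 1], [0, -4]] with A = PJP^{-1}, so e^{tA} = P e^{tJ} P^{-1}.

For a Jordan block J_k(λ), e^{tJ_k(λ)} = e^{λt} · (I + tN + t^2 N^2/2! + ... + t^{k-1} N^{k-1}/(k-1)!) where N is the nilpotent superdiagonal part.

Assembling the blocks and conjugating back gives the entries of e^{tA} as shown above.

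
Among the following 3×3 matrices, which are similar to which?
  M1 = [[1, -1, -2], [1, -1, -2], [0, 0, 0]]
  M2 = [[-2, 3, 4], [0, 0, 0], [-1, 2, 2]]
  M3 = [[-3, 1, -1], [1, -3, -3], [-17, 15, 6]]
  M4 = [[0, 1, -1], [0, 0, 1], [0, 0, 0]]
2 classes: {M1}, {M2, M3, M4}

Characteristic polynomials: χ_{M1} = x^3, χ_{M2} = x^3, χ_{M3} = x^3, χ_{M4} = x^3.

{M1}: invariant factors x, x^2.

{M2, M3, M4}: invariant factors x^3.

Matrices are similar if and only if their invariant-factor lists agree; the partition into similarity classes is {M1}, {M2, M3, M4}.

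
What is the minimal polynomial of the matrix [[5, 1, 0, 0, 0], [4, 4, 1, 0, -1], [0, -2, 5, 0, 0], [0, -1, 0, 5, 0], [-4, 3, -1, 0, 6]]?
The characteristic polynomial factors as (x - 5)^5. The minimal polynomial is ∏(x - λ)^{k_λ} where k_λ is the size of the largest Jordan block at λ.

For λ = 5: rank(A - 5I) = 2, and the largest Jordan block has size 3 (the smallest k with rank((A - 5I)^k) = rank((A - 5I)^(k+1))).

So m_A(x) = (x - 5)^3.

m_A(x) = (x - 5)^3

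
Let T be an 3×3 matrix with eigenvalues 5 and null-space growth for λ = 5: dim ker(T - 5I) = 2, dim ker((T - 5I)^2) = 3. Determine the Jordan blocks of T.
λ = 5: successive nullity increments [2, 1] count blocks of size ≥ k; block sizes are [2, 1].

Jordan blocks: (5, 2), (5, 1)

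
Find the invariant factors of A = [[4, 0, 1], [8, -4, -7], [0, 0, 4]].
(x - 4)^2(x + 4)

The Jordan structure of A has elementary divisors (x + 4), (x - 4)^2. Arranging the block sizes at each eigenvalue in decreasing order and taking row products gives the invariant factors.

Invariant factors (smallest first, each dividing the next): (x - 4)^2(x + 4).

Check: the last factor (x - 4)^2(x + 4) is the minimal polynomial, and the product (x - 4)^2(x + 4) is the characteristic polynomial.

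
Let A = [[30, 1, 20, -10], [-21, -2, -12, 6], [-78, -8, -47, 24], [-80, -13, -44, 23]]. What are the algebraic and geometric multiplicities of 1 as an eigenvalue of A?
algebraic multiplicity 4, geometric multiplicity 2

The characteristic polynomial is (x - 1)^4, so the factor x - 1 appears with exponent 4: the algebraic multiplicity is 4.

rank(A - I) = 2, so the eigenspace has dimension 4 - 2 = 2: the geometric multiplicity is 2.

Since 2 < 4, A is not diagonalizable.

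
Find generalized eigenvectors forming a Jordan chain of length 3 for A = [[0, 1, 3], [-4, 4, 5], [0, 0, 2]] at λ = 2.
v_1 = [[0, 0, 1]]^T, v_2 = [[3, 5, 0]]^T, v_3 = [[-1, -2, 0]]^T

We seek v_1 ∈ ker((A - 2I)^3) \ ker((A - 2I)^2), then set v_{i+1} = (A - 2I) v_i.

One such chain is v_1 = [[0, 0, 1]]^T, v_2 = [[3, 5, 0]]^T, v_3 = [[-1, -2, 0]]^T. Check: (A - 2I) v_3 = [[0, 0, 0]]^T = 0.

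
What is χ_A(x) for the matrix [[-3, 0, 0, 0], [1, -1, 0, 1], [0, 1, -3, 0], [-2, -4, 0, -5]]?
χ_A(x) = (x + 3)^4

xI - A = [[x + 3, 0, 0, 0], [-1, x + 1, 0, -1], [0, -1, x + 3, 0], [2, 4, 0, x + 5]].

Expanding det(xI - A) along the first row:
det(xI - A) = + (x + 3)·det([[x + 1, 0, -1], [-1, x + 3, 0], [4, 0, x + 5]]) - (0)·det([[-1, 0, -1], [0, x + 3, 0], [2, 0, x + 5]]) + (0)·det([[-1, x + 1, -1], [0, -1, 0], [2, 4, x + 5]]) - (0)·det([[-1, x + 1, 0], [0, -1, x + 3], [2, 4, 0]]).

Evaluating gives χ_A(x) = x^4 + 12x^3 + 54x^2 + 108x + 81 = (x + 3)^4.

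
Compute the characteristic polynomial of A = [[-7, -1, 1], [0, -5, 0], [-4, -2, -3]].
xI - A = [[x + 7, 1, -1], [0, x + 5, 0], [4, 2, x + 3]].

Expanding det(xI - A) along the first row:
det(xI - A) = + (x + 7)·det([[x + 5, 0], [2, x + 3]]) - (1)·det([[0, 0], [4, x + 3]]) + (-1)·det([[0, x + 5], [4, 2]]).

Evaluating gives χ_A(x) = x^3 + 15x^2 + 75x + 125 = (x + 5)^3.

χ_A(x) = (x + 5)^3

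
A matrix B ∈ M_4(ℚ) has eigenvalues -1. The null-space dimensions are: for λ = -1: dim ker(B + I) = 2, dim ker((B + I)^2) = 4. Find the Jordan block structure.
λ = -1: successive nullity increments [2, 2] count blocks of size ≥ k; block sizes are [2, 2].

Jordan blocks: (-1, 2), (-1, 2)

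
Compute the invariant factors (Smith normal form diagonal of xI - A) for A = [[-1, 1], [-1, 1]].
x^2

The Jordan structure of A has elementary divisors x^2. Arranging the block sizes at each eigenvalue in decreasing order and taking row products gives the invariant factors.

Invariant factors (smallest first, each dividing the next): x^2.

Check: the last factor x^2 is the minimal polynomial, and the product x^2 is the characteristic polynomial.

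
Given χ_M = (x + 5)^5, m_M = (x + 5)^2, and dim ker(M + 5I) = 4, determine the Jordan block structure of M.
λ = -5: algebraic multiplicity 5 (exponent in χ_M), largest block size 2 (exponent in m_M), 4 blocks (geometric multiplicity). These force block sizes [2, 1, 1, 1].

Jordan blocks: (-5, 2), (-5, 1), (-5, 1), (-5, 1)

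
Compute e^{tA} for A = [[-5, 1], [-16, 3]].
A has Jordan form J = [[-1, 1], [0, -1]] with A = PJP^{-1}, so e^{tA} = P e^{tJ} P^{-1}.

For a Jordan block J_k(λ), e^{tJ_k(λ)} = e^{λt} · (I + tN + t^2 N^2/2! + ... + t^{k-1} N^{k-1}/(k-1)!) where N is the nilpotent superdiagonal part.

Assembling the blocks and conjugating back gives the entries of e^{tA} as shown above.

e^{tA} = [[(1 - 4*t)*e^{-t}, t*e^{-t}], [-16*t*e^{-t}, (4*t + 1)*e^{-t}]]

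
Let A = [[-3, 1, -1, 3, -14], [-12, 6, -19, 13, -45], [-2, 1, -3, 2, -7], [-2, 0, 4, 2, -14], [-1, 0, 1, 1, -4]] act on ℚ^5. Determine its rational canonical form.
R = [[0, 0, 0, 0, 0], [1, 0, 0, 0, 2], [0, 1, 0, 0, 3], [0, 0, 1, 0, 1], [0, 0, 0, 1, -2]]

The invariant factors of A (the non-unit diagonal entries of the Smith normal form of xI - A over ℚ[x]) are x(x + 2)(x^3 - x - 1), each dividing the next. The characteristic polynomial is their product, x(x + 2)(x^3 - x - 1).

The rational canonical form is the block-diagonal matrix of companion matrices C(f_i):
R = [[0, 0, 0, 0, 0], [1, 0, 0, 0, 2], [0, 1, 0, 0, 3], [0, 0, 1, 0, 1], [0, 0, 0, 1, -2]].

Note the characteristic polynomial does not split into linear factors over ℚ, so A has no Jordan form over ℚ; the rational canonical form exists over any field.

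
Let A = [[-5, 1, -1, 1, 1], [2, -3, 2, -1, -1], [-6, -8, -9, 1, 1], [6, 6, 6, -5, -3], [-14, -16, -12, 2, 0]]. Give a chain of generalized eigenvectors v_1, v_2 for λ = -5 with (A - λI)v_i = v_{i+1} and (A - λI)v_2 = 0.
v_1 = [[-3, 1, 4, 0, 4]]^T, v_2 = [[1, 0, -2, 0, -2]]^T

We seek v_1 ∈ ker((A + 5I)^2) \ ker(A + 5I), then set v_{i+1} = (A + 5I) v_i.

One such chain is v_1 = [[-3, 1, 4, 0, 4]]^T, v_2 = [[1, 0, -2, 0, -2]]^T. Check: (A + 5I) v_2 = [[0, 0, 0, 0, 0]]^T = 0.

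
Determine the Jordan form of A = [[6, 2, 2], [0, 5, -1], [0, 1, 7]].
The characteristic polynomial is det(xI - A) = (x - 6)^3, so the eigenvalues are 6 (algebraic multiplicity 3).

For λ = 6: rank(A - 6I) = 1, rank((A - 6I)^2) = 0. The eigenspace has dimension 3 - 1 = 2, so there are 2 Jordan blocks; the rank sequence gives block sizes [2, 1].

Assembling the blocks gives the Jordan form J above.

J = [[6, 1, 0], [0, 6, 0], [0, 0, 6]]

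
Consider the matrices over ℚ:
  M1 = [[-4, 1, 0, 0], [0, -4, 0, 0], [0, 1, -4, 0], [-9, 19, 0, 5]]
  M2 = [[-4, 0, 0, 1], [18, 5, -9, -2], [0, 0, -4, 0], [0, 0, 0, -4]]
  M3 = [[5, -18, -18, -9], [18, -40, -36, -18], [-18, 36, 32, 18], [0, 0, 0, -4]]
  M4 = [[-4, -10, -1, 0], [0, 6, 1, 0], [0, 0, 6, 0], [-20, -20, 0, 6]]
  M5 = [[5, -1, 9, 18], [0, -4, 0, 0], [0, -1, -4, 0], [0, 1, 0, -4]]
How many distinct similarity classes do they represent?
3 classes: {M1, M2, M5}, {M3}, {M4}

Characteristic polynomials: χ_{M1} = (x - 5)(x + 4)^3, χ_{M2} = (x - 5)(x + 4)^3, χ_{M3} = (x - 5)(x + 4)^3, χ_{M4} = (x - 6)^3(x + 4), χ_{M5} = (x - 5)(x + 4)^3.

{M1, M2, M5}: invariant factors x + 4, (x - 5)(x + 4)^2.

{M3}: invariant factors x + 4, x + 4, (x - 5)(x + 4).

{M4}: invariant factors x - 6, (x - 6)^2(x + 4).

Matrices are similar if and only if their invariant-factor lists agree; the partition into similarity classes is {M1, M2, M5}, {M3}, {M4}.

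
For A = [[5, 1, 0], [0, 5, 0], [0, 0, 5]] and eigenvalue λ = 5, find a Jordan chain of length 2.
We seek v_1 ∈ ker((A - 5I)^2) \ ker(A - 5I), then set v_{i+1} = (A - 5I) v_i.

One such chain is v_1 = [[0, 1, 1]]^T, v_2 = [[1, 0, 0]]^T. Check: (A - 5I) v_2 = [[0, 0, 0]]^T = 0.

v_1 = [[0, 1, 1]]^T, v_2 = [[1, 0, 0]]^T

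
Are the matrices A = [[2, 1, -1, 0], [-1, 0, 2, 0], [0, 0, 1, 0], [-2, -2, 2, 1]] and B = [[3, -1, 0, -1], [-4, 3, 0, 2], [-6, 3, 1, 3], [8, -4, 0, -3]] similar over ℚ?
No.

Both have characteristic polynomial (x - 1)^4, but the minimal polynomial of A is (x - 1)^3 while the minimal polynomial of B is (x - 1)^2. The minimal polynomial is a similarity invariant, so A and B are not similar.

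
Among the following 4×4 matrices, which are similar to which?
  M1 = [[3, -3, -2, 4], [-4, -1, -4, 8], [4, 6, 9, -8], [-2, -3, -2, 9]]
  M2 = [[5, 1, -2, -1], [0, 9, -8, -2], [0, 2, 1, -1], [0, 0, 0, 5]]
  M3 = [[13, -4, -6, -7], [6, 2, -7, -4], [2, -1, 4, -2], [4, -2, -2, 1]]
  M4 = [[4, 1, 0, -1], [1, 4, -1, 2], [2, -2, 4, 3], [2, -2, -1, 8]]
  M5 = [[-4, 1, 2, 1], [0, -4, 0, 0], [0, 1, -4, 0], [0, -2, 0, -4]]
3 classes: {M1}, {M2, M3, M4}, {M5}

Characteristic polynomials: χ_{M1} = (x - 5)^4, χ_{M2} = (x - 5)^4, χ_{M3} = (x - 5)^4, χ_{M4} = (x - 5)^4, χ_{M5} = (x + 4)^4.

{M1}: invariant factors x - 5, x - 5, (x - 5)^2.

{M2, M3, M4}: invariant factors (x - 5)^2, (x - 5)^2.

{M5}: invariant factors (x + 4)^2, (x + 4)^2.

Matrices are similar if and only if their invariant-factor lists agree; the partition into similarity classes is {M1}, {M2, M3, M4}, {M5}.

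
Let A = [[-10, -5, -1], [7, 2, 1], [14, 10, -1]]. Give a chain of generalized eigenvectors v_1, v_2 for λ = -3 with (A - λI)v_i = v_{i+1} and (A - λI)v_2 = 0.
We seek v_1 ∈ ker((A + 3I)^2) \ ker(A + 3I), then set v_{i+1} = (A + 3I) v_i.

One such chain is v_1 = [[1, -2, 2]]^T, v_2 = [[1, -1, -2]]^T. Check: (A + 3I) v_2 = [[0, 0, 0]]^T = 0.

v_1 = [[1, -2, 2]]^T, v_2 = [[1, -1, -2]]^T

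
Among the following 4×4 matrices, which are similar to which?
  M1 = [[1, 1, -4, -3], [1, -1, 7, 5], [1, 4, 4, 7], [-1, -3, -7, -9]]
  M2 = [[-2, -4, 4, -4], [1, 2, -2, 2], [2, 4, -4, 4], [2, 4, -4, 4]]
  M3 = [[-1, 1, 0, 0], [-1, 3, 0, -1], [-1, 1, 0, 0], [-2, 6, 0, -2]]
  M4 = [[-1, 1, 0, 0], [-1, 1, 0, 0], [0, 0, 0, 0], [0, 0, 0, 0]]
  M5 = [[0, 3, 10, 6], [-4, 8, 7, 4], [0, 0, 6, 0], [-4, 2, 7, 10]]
4 classes: {M1}, {M2, M4}, {M3}, {M5}

Characteristic polynomials: χ_{M1} = (x - 1)^2(x + 3)(x + 4), χ_{M2} = x^4, χ_{M3} = x^4, χ_{M4} = x^4, χ_{M5} = (x - 6)^4.

{M1}: invariant factors (x - 1)^2(x + 3)(x + 4).

{M2, M4}: invariant factors x, x, x^2.

{M3}: invariant factors x, x^3.

{M5}: invariant factors x - 6, (x - 6)^3.

Matrices are similar if and only if their invariant-factor lists agree; the partition into similarity classes is {M1}, {M2, M4}, {M3}, {M5}.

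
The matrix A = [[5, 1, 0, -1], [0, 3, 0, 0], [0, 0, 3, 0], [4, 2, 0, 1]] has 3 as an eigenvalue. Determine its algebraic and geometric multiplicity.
The characteristic polynomial is (x - 3)^4, so the factor x - 3 appears with exponent 4: the algebraic multiplicity is 4.

rank(A - 3I) = 1, so the eigenspace has dimension 4 - 1 = 3: the geometric multiplicity is 3.

Since 3 < 4, A is not diagonalizable.

algebraic multiplicity 4, geometric multiplicity 3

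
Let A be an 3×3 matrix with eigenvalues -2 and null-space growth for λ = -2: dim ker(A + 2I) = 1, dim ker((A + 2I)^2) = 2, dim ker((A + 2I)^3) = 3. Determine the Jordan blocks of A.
Jordan blocks: (-2, 3)

λ = -2: successive nullity increments [1, 1, 1] count blocks of size ≥ k; block sizes are [3].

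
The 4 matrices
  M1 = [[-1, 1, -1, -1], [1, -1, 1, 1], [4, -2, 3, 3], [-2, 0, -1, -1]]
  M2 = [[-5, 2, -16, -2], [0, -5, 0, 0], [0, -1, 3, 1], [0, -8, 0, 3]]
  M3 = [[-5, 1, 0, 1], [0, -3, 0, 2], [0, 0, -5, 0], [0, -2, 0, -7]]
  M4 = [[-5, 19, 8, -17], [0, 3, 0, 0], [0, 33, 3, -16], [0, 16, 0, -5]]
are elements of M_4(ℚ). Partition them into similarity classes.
Characteristic polynomials: χ_{M1} = x^4, χ_{M2} = (x - 3)^2(x + 5)^2, χ_{M3} = (x + 5)^4, χ_{M4} = (x - 3)^2(x + 5)^2.

{M1}: invariant factors x^2, x^2.

{M2}: invariant factors x + 5, (x - 3)^2(x + 5).

{M3}: invariant factors x + 5, x + 5, (x + 5)^2.

{M4}: invariant factors (x - 3)^2(x + 5)^2.

Matrices are similar if and only if their invariant-factor lists agree; the partition into similarity classes is {M1}, {M2}, {M3}, {M4}.

4 classes: {M1}, {M2}, {M3}, {M4}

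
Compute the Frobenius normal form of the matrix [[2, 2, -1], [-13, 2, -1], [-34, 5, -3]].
The invariant factors of A (the non-unit diagonal entries of the Smith normal form of xI - A over ℚ[x]) are (x - 3)(x^2 + 2x - 5), each dividing the next. The characteristic polynomial is their product, (x - 3)(x^2 + 2x - 5).

The rational canonical form is the block-diagonal matrix of companion matrices C(f_i):
R = [[0, 0, -15], [1, 0, 11], [0, 1, 1]].

Note the characteristic polynomial does not split into linear factors over ℚ, so A has no Jordan form over ℚ; the rational canonical form exists over any field.

R = [[0, 0, -15], [1, 0, 11], [0, 1, 1]]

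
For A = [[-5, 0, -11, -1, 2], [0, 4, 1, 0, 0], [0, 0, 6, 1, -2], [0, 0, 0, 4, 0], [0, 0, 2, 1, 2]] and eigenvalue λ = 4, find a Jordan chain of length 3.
v_1 = [[0, 0, 0, 1, 0]]^T, v_2 = [[-1, 0, 1, 0, 1]]^T, v_3 = [[0, 1, 0, 0, 0]]^T

We seek v_1 ∈ ker((A - 4I)^3) \ ker((A - 4I)^2), then set v_{i+1} = (A - 4I) v_i.

One such chain is v_1 = [[0, 0, 0, 1, 0]]^T, v_2 = [[-1, 0, 1, 0, 1]]^T, v_3 = [[0, 1, 0, 0, 0]]^T. Check: (A - 4I) v_3 = [[0, 0, 0, 0, 0]]^T = 0.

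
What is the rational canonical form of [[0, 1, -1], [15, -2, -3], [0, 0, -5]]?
R = [[-5, 0, 0], [0, 0, 15], [0, 1, -2]]

The invariant factors of A (the non-unit diagonal entries of the Smith normal form of xI - A over ℚ[x]) are x + 5, (x - 3)(x + 5), each dividing the next. The characteristic polynomial is their product, (x - 3)(x + 5)^2.

The rational canonical form is the block-diagonal matrix of companion matrices C(f_i):
R = [[-5, 0, 0], [0, 0, 15], [0, 1, -2]].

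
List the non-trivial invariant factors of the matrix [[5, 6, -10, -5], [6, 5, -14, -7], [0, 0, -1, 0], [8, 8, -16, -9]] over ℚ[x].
The Jordan structure of A has elementary divisors (x + 1)^2, (x + 1), (x - 3). Arranging the block sizes at each eigenvalue in decreasing order and taking row products gives the invariant factors.

Invariant factors (smallest first, each dividing the next): x + 1, (x - 3)(x + 1)^2.

Check: the last factor (x - 3)(x + 1)^2 is the minimal polynomial, and the product (x - 3)(x + 1)^3 is the characteristic polynomial.

x + 1, (x - 3)(x + 1)^2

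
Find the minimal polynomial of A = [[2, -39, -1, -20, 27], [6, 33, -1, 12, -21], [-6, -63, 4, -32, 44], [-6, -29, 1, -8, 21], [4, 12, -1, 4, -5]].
m_A(x) = (x - 6)^3(x - 4)

The characteristic polynomial factors as (x - 6)^3(x - 4)^2. The minimal polynomial is ∏(x - λ)^{k_λ} where k_λ is the size of the largest Jordan block at λ.

For λ = 4: rank(A - 4I) = 3, and the largest Jordan block has size 1 (the smallest k with rank((A - 4I)^k) = rank((A - 4I)^(k+1))).
For λ = 6: rank(A - 6I) = 4, and the largest Jordan block has size 3 (the smallest k with rank((A - 6I)^k) = rank((A - 6I)^(k+1))).

So m_A(x) = (x - 6)^3(x - 4).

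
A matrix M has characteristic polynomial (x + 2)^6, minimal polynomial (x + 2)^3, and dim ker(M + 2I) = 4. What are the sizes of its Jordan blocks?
Jordan blocks: (-2, 3), (-2, 1), (-2, 1), (-2, 1)

λ = -2: algebraic multiplicity 6 (exponent in χ_M), largest block size 3 (exponent in m_M), 4 blocks (geometric multiplicity). These force block sizes [3, 1, 1, 1].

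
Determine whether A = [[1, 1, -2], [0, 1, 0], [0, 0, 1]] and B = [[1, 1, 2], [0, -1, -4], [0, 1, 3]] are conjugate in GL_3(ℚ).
Yes.

Two matrices over a field are similar if and only if they have the same invariant factors.

Both A and B have characteristic polynomial (x - 1)^3 and minimal polynomial (x - 1)^2. Computing further, both have invariant factors x - 1, (x - 1)^2. Hence A and B are similar.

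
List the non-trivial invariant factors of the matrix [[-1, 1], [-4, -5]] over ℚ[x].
(x + 3)^2

The Jordan structure of A has elementary divisors (x + 3)^2. Arranging the block sizes at each eigenvalue in decreasing order and taking row products gives the invariant factors.

Invariant factors (smallest first, each dividing the next): (x + 3)^2.

Check: the last factor (x + 3)^2 is the minimal polynomial, and the product (x + 3)^2 is the characteristic polynomial.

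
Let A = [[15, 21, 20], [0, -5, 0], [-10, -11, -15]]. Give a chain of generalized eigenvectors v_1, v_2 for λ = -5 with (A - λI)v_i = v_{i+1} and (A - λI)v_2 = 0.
We seek v_1 ∈ ker((A + 5I)^2) \ ker(A + 5I), then set v_{i+1} = (A + 5I) v_i.

One such chain is v_1 = [[0, 1, -1]]^T, v_2 = [[1, 0, -1]]^T. Check: (A + 5I) v_2 = [[0, 0, 0]]^T = 0.

v_1 = [[0, 1, -1]]^T, v_2 = [[1, 0, -1]]^T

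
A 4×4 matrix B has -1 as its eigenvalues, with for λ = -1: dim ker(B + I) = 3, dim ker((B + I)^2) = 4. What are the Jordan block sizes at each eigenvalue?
Jordan blocks: (-1, 2), (-1, 1), (-1, 1)

λ = -1: successive nullity increments [3, 1] count blocks of size ≥ k; block sizes are [2, 1, 1].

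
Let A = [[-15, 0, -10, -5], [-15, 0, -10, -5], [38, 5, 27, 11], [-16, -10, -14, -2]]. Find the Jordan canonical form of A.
The characteristic polynomial is det(xI - A) = x^2(x - 5)^2, so the eigenvalues are 0 (algebraic multiplicity 2), 5 (algebraic multiplicity 2).

For λ = 0: rank(A) = 2. The eigenspace has dimension 4 - 2 = 2, so there are 2 Jordan blocks; the rank sequence gives block sizes [1, 1].

For λ = 5: rank(A - 5I) = 3, rank((A - 5I)^2) = 2. The eigenspace has dimension 4 - 3 = 1, so there is 1 Jordan block; the rank sequence gives block sizes [2].

Assembling the blocks gives the Jordan form J above.

J = [[0, 0, 0, 0], [0, 0, 0, 0], [0, 0, 5, 1], [0, 0, 0, 5]]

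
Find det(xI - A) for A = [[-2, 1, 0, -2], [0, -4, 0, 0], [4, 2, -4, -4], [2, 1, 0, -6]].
xI - A = [[x + 2, -1, 0, 2], [0, x + 4, 0, 0], [-4, -2, x + 4, 4], [-2, -1, 0, x + 6]].

Expanding det(xI - A) along the first row:
det(xI - A) = + (x + 2)·det([[x + 4, 0, 0], [-2, x + 4, 4], [-1, 0, x + 6]]) - (-1)·det([[0, 0, 0], [-4, x + 4, 4], [-2, 0, x + 6]]) + (0)·det([[0, x + 4, 0], [-4, -2, 4], [-2, -1, x + 6]]) - (2)·det([[0, x + 4, 0], [-4, -2, x + 4], [-2, -1, 0]]).

Evaluating gives χ_A(x) = x^4 + 16x^3 + 96x^2 + 256x + 256 = (x + 4)^4.

χ_A(x) = (x + 4)^4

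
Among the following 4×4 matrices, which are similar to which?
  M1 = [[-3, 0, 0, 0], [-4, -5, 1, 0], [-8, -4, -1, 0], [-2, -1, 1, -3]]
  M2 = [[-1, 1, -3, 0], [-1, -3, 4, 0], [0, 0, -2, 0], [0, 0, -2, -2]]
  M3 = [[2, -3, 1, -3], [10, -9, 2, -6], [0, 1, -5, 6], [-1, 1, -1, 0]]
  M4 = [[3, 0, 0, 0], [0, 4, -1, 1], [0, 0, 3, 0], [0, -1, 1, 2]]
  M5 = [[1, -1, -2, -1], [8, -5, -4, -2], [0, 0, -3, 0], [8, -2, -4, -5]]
4 classes: {M1, M3}, {M2}, {M4}, {M5}

Characteristic polynomials: χ_{M1} = (x + 3)^4, χ_{M2} = (x + 2)^4, χ_{M3} = (x + 3)^4, χ_{M4} = (x - 3)^4, χ_{M5} = (x + 3)^4.

{M1, M3}: invariant factors x + 3, (x + 3)^3.

{M2}: invariant factors x + 2, (x + 2)^3.

{M4}: invariant factors x - 3, x - 3, (x - 3)^2.

{M5}: invariant factors x + 3, x + 3, (x + 3)^2.

Matrices are similar if and only if their invariant-factor lists agree; the partition into similarity classes is {M1, M3}, {M2}, {M4}, {M5}.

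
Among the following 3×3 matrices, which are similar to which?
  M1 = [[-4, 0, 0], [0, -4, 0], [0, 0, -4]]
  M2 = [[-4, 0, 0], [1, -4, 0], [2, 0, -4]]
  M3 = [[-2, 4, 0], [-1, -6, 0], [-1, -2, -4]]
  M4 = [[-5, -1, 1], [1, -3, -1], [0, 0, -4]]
Characteristic polynomials: χ_{M1} = (x + 4)^3, χ_{M2} = (x + 4)^3, χ_{M3} = (x + 4)^3, χ_{M4} = (x + 4)^3.

{M1}: invariant factors x + 4, x + 4, x + 4.

{M2, M3, M4}: invariant factors x + 4, (x + 4)^2.

Matrices are similar if and only if their invariant-factor lists agree; the partition into similarity classes is {M1}, {M2, M3, M4}.

2 classes: {M1}, {M2, M3, M4}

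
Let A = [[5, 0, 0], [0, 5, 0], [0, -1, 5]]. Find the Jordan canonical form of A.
J = [[5, 1, 0], [0, 5, 0], [0, 0, 5]]

The characteristic polynomial is det(xI - A) = (x - 5)^3, so the eigenvalues are 5 (algebraic multiplicity 3).

For λ = 5: rank(A - 5I) = 1, rank((A - 5I)^2) = 0. The eigenspace has dimension 3 - 1 = 2, so there are 2 Jordan blocks; the rank sequence gives block sizes [2, 1].

Assembling the blocks gives the Jordan form J above.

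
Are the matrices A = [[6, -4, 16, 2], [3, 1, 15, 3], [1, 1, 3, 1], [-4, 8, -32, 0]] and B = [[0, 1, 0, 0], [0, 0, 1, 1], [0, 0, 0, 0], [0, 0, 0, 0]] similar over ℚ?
trace(A) = 10 but trace(B) = 0. The trace is a similarity invariant, so A and B are not similar.

No.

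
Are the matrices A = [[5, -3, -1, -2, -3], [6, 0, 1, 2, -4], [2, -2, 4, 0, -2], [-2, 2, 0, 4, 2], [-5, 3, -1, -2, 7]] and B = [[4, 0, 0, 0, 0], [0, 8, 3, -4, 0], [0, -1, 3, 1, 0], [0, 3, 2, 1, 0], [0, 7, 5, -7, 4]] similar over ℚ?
Two matrices over a field are similar if and only if they have the same invariant factors.

Both A and B have characteristic polynomial (x - 4)^5 and minimal polynomial (x - 4)^3. Computing further, both have invariant factors x - 4, x - 4, (x - 4)^3. Hence A and B are similar.

Yes.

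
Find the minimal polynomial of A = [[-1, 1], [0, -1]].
m_A(x) = (x + 1)^2

The characteristic polynomial factors as (x + 1)^2. The minimal polynomial is ∏(x - λ)^{k_λ} where k_λ is the size of the largest Jordan block at λ.

For λ = -1: rank(A + I) = 1, and the largest Jordan block has size 2 (the smallest k with rank((A + I)^k) = rank((A + I)^(k+1))).

So m_A(x) = (x + 1)^2.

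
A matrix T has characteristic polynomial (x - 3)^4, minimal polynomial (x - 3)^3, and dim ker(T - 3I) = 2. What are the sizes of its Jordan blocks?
Jordan blocks: (3, 3), (3, 1)

λ = 3: algebraic multiplicity 4 (exponent in χ_T), largest block size 3 (exponent in m_T), 2 blocks (geometric multiplicity). These force block sizes [3, 1].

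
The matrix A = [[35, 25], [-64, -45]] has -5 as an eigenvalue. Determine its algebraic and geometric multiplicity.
The characteristic polynomial is (x + 5)^2, so the factor x + 5 appears with exponent 2: the algebraic multiplicity is 2.

rank(A + 5I) = 1, so the eigenspace has dimension 2 - 1 = 1: the geometric multiplicity is 1.

Since 1 < 2, A is not diagonalizable.

algebraic multiplicity 2, geometric multiplicity 1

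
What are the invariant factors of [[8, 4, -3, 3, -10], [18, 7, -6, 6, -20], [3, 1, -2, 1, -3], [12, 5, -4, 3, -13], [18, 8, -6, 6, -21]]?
The Jordan structure of A has elementary divisors (x + 1)^2, (x + 1)^2, (x + 1). Arranging the block sizes at each eigenvalue in decreasing order and taking row products gives the invariant factors.

Invariant factors (smallest first, each dividing the next): x + 1, (x + 1)^2, (x + 1)^2.

Check: the last factor (x + 1)^2 is the minimal polynomial, and the product (x + 1)^5 is the characteristic polynomial.

x + 1, (x + 1)^2, (x + 1)^2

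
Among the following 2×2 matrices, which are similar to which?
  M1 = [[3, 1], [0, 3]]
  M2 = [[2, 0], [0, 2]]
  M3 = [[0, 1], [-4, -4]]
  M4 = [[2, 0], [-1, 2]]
4 classes: {M1}, {M2}, {M3}, {M4}

Characteristic polynomials: χ_{M1} = (x - 3)^2, χ_{M2} = (x - 2)^2, χ_{M3} = (x + 2)^2, χ_{M4} = (x - 2)^2.

{M1}: invariant factors (x - 3)^2.

{M2}: invariant factors x - 2, x - 2.

{M3}: invariant factors (x + 2)^2.

{M4}: invariant factors (x - 2)^2.

Matrices are similar if and only if their invariant-factor lists agree; the partition into similarity classes is {M1}, {M2}, {M3}, {M4}.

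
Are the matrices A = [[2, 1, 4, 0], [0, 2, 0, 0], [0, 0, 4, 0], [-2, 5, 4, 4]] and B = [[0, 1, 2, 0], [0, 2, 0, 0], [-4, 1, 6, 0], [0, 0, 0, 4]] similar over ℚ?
Two matrices over a field are similar if and only if they have the same invariant factors.

Both A and B have characteristic polynomial (x - 4)^2(x - 2)^2 and minimal polynomial (x - 4)(x - 2)^2. Computing further, both have invariant factors x - 4, (x - 4)(x - 2)^2. Hence A and B are similar.

Yes.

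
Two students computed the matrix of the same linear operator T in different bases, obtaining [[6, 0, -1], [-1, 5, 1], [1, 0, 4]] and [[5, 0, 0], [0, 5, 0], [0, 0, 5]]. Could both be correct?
No.

Both have characteristic polynomial (x - 5)^3, but the minimal polynomial of A is (x - 5)^2 while the minimal polynomial of B is x - 5. The minimal polynomial is a similarity invariant, so A and B are not similar.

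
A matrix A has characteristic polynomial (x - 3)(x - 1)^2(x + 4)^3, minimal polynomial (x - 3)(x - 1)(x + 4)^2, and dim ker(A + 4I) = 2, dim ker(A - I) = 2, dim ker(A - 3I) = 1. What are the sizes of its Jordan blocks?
Jordan blocks: (-4, 2), (-4, 1), (1, 1), (1, 1), (3, 1)

λ = -4: algebraic multiplicity 3 (exponent in χ_A), largest block size 2 (exponent in m_A), 2 blocks (geometric multiplicity). These force block sizes [2, 1].
λ = 1: algebraic multiplicity 2 (exponent in χ_A), largest block size 1 (exponent in m_A), 2 blocks (geometric multiplicity). These force block sizes [1, 1].
λ = 3: algebraic multiplicity 1 (exponent in χ_A), largest block size 1 (exponent in m_A), 1 block (geometric multiplicity). This forces block sizes [1].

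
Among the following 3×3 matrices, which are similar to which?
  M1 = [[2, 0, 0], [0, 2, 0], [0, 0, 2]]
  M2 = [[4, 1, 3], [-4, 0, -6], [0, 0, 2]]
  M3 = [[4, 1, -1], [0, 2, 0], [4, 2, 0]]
Characteristic polynomials: χ_{M1} = (x - 2)^3, χ_{M2} = (x - 2)^3, χ_{M3} = (x - 2)^3.

{M1}: invariant factors x - 2, x - 2, x - 2.

{M2, M3}: invariant factors x - 2, (x - 2)^2.

Matrices are similar if and only if their invariant-factor lists agree; the partition into similarity classes is {M1}, {M2, M3}.

2 classes: {M1}, {M2, M3}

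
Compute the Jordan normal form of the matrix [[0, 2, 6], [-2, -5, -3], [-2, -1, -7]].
J = [[-4, 1, 0], [0, -4, 0], [0, 0, -4]]

The characteristic polynomial is det(xI - A) = (x + 4)^3, so the eigenvalues are -4 (algebraic multiplicity 3).

For λ = -4: rank(A + 4I) = 1, rank((A + 4I)^2) = 0. The eigenspace has dimension 3 - 1 = 2, so there are 2 Jordan blocks; the rank sequence gives block sizes [2, 1].

Assembling the blocks gives the Jordan form J above.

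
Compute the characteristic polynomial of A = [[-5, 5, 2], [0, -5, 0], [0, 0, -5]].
χ_A(x) = (x + 5)^3

xI - A = [[x + 5, -5, -2], [0, x + 5, 0], [0, 0, x + 5]].

Expanding det(xI - A) along the first row:
det(xI - A) = + (x + 5)·det([[x + 5, 0], [0, x + 5]]) - (-5)·det([[0, 0], [0, x + 5]]) + (-2)·det([[0, x + 5], [0, 0]]).

Evaluating gives χ_A(x) = x^3 + 15x^2 + 75x + 125 = (x + 5)^3.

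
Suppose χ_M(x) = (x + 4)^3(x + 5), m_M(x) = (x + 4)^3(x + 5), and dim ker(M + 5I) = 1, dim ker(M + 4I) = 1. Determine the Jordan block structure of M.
Jordan blocks: (-5, 1), (-4, 3)

λ = -5: algebraic multiplicity 1 (exponent in χ_M), largest block size 1 (exponent in m_M), 1 block (geometric multiplicity). This forces block sizes [1].
λ = -4: algebraic multiplicity 3 (exponent in χ_M), largest block size 3 (exponent in m_M), 1 block (geometric multiplicity). This forces block sizes [3].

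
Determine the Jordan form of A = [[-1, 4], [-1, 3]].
J = [[1, 1], [0, 1]]

The characteristic polynomial is det(xI - A) = (x - 1)^2, so the eigenvalues are 1 (algebraic multiplicity 2).

For λ = 1: rank(A - I) = 1, rank((A - I)^2) = 0. The eigenspace has dimension 2 - 1 = 1, so there is 1 Jordan block; the rank sequence gives block sizes [2].

Assembling the blocks gives the Jordan form J above.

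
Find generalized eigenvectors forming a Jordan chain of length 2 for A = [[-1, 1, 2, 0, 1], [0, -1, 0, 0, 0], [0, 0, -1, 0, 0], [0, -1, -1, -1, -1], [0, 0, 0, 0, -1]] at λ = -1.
v_1 = [[0, 0, 0, 0, 1]]^T, v_2 = [[1, 0, 0, -1, 0]]^T

We seek v_1 ∈ ker((A + I)^2) \ ker(A + I), then set v_{i+1} = (A + I) v_i.

One such chain is v_1 = [[0, 0, 0, 0, 1]]^T, v_2 = [[1, 0, 0, -1, 0]]^T. Check: (A + I) v_2 = [[0, 0, 0, 0, 0]]^T = 0.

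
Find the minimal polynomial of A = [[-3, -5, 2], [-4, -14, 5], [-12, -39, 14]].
m_A(x) = (x + 1)^3

The characteristic polynomial factors as (x + 1)^3. The minimal polynomial is ∏(x - λ)^{k_λ} where k_λ is the size of the largest Jordan block at λ.

For λ = -1: rank(A + I) = 2, and the largest Jordan block has size 3 (the smallest k with rank((A + I)^k) = rank((A + I)^(k+1))).

So m_A(x) = (x + 1)^3.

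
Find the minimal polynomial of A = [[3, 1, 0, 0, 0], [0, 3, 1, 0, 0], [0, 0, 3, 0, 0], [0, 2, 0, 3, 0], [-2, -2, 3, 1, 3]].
m_A(x) = (x - 3)^3

The characteristic polynomial factors as (x - 3)^5. The minimal polynomial is ∏(x - λ)^{k_λ} where k_λ is the size of the largest Jordan block at λ.

For λ = 3: rank(A - 3I) = 3, and the largest Jordan block has size 3 (the smallest k with rank((A - 3I)^k) = rank((A - 3I)^(k+1))).

So m_A(x) = (x - 3)^3.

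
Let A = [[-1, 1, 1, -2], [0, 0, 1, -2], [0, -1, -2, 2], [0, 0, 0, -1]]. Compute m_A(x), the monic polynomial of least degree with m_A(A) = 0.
The characteristic polynomial factors as (x + 1)^4. The minimal polynomial is ∏(x - λ)^{k_λ} where k_λ is the size of the largest Jordan block at λ.

For λ = -1: rank(A + I) = 1, and the largest Jordan block has size 2 (the smallest k with rank((A + I)^k) = rank((A + I)^(k+1))).

So m_A(x) = (x + 1)^2.

m_A(x) = (x + 1)^2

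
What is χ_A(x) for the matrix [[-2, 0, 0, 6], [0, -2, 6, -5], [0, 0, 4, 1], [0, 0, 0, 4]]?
χ_A(x) = (x - 4)^2(x + 2)^2

xI - A = [[x + 2, 0, 0, -6], [0, x + 2, -6, 5], [0, 0, x - 4, -1], [0, 0, 0, x - 4]].

Expanding det(xI - A) along the first row:
det(xI - A) = + (x + 2)·det([[x + 2, -6, 5], [0, x - 4, -1], [0, 0, x - 4]]) - (0)·det([[0, -6, 5], [0, x - 4, -1], [0, 0, x - 4]]) + (0)·det([[0, x + 2, 5], [0, 0, -1], [0, 0, x - 4]]) - (-6)·det([[0, x + 2, -6], [0, 0, x - 4], [0, 0, 0]]).

Evaluating gives χ_A(x) = x^4 - 4x^3 - 12x^2 + 32x + 64 = (x - 4)^2(x + 2)^2.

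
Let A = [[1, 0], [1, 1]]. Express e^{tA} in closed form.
e^{tA} = [[e^{t}, 0], [t*e^{t}, e^{t}]]

A has Jordan form J = [[1, 1], [0, 1]] with A = PJP^{-1}, so e^{tA} = P e^{tJ} P^{-1}.

For a Jordan block J_k(λ), e^{tJ_k(λ)} = e^{λt} · (I + tN + t^2 N^2/2! + ... + t^{k-1} N^{k-1}/(k-1)!) where N is the nilpotent superdiagonal part.

Assembling the blocks and conjugating back gives the entries of e^{tA} as shown above.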